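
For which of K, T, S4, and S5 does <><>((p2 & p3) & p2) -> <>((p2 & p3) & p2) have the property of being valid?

T-tableau for the negation ~(<><>((p2 & p3) & p2) -> <>((p2 & p3) & p2)):
1. ~(<><>((p2 & p3) & p2) -> <>((p2 & p3) & p2)), w0
2. <><>((p2 & p3) & p2), w0
3. ~<>((p2 & p3) & p2), w0
4. ~((p2 & p3) & p2), w0
5. ~p2, w0
6. <>((p2 & p3) & p2), w1
7. ~((p2 & p3) & p2), w1
8. ~p2, w1
9. (p2 & p3) & p2, w2
10. p2 & p3, w2
11. p2, w2
12. p3, w2
Accessibility: w0Rw0, w0Rw1, w1Rw1, w1Rw2, w2Rw2
Complete open branch: countermodel on a T-frame, so not valid in T, nor in K (the same frame is also a K-frame).
S4-tableau for the negation ~(<><>((p2 & p3) & p2) -> <>((p2 & p3) & p2)):
1. ~(<><>((p2 & p3) & p2) -> <>((p2 & p3) & p2)), w0
2. <><>((p2 & p3) & p2), w0
3. ~<>((p2 & p3) & p2), w0
4. ~((p2 & p3) & p2), w0
5. ~(p2 & p3), w0
6. ~p3, w0
7. <>((p2 & p3) & p2), w1
8. ~((p2 & p3) & p2), w1
9. ~(p2 & p3), w1
10. ~p3, w1
11. (p2 & p3) & p2, w2
12. p2 & p3, w2
13. p2, w2
14. p3, w2
15. ~((p2 & p3) & p2), w2
16. ~(p2 & p3), w2
17. ~p3, w2
Accessibility: w0Rw0, w0Rw1, w0Rw2, w1Rw1, w1Rw2, w2Rw2
Branch closes: p3 and ~p3 both at w2.
Every branch closes (one shown): valid in S4, hence also in S5 (every theorem of S4 is a theorem of S5).

S4, S5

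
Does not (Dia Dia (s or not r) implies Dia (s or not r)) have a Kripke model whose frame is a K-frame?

1. not (Dia Dia (s or not r) implies Dia (s or not r)), u
2. Dia Dia (s or not r), u   [neg-implies-rule on 1]
3. not Dia (s or not r), u   [neg-implies-rule on 1]
4. Dia (s or not r), v   [Dia-rule on 2: fresh world v, uRv]
5. not (s or not r), v   [neg-Dia-rule on 3 via uRv]
6. not s, v   [neg-or-rule on 5]
7. r, v   [neg-or-rule on 5]
8. s or not r, w   [Dia-rule on 4: fresh world w, vRw]
9. not r, w   [or-rule on 8 (branches; this branch)]
Accessibility: uRv, vRw

Yes, satisfiable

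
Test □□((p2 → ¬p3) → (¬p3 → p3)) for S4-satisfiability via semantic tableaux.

1. □□((p2 → ¬p3) → (¬p3 → p3)), 0
2. □((p2 → ¬p3) → (¬p3 → p3)), 0   [□-rule on 1 via 0R0]
3. (p2 → ¬p3) → (¬p3 → p3), 0   [□-rule on 2 via 0R0]
4. ¬p3 → p3, 0   [→-rule on 3 (branches; this branch)]
5. p3, 0   [→-rule on 4 (branches; this branch)]
Accessibility: 0R0

Yes, satisfiable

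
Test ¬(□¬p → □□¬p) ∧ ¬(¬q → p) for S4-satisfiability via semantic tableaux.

1. ¬(□¬p → □□¬p) ∧ ¬(¬q → p), w0
2. ¬(□¬p → □□¬p), w0
3. ¬(¬q → p), w0
4. □¬p, w0
5. ¬□□¬p, w0
6. ¬q, w0
7. ¬p, w0
8. ¬□¬p, w1
9. ¬p, w1
10. p, w2
11. ¬p, w2
Accessibility: w0Rw0, w0Rw1, w0Rw2, w1Rw1, w1Rw2, w2Rw2
Branch closes: p and ¬p both at w2.
All branches of the tableau close; one closing branch shown above.

Unsatisfiable (every branch closes)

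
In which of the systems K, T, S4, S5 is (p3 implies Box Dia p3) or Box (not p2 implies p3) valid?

S4-tableau for the negation not ((p3 implies Box Dia p3) or Box (not p2 implies p3)):
1. not ((p3 implies Box Dia p3) or Box (not p2 implies p3)), 0
2. not (p3 implies Box Dia p3), 0
3. not Box (not p2 implies p3), 0
4. p3, 0
5. not Box Dia p3, 0
6. not (not p2 implies p3), 1
7. not p2, 1
8. not p3, 1
9. not Dia p3, 2
10. not p3, 2
Accessibility: 0R0, 0R1, 0R2, 1R1, 2R2
Complete open branch: countermodel on an S4-frame, so not valid in S4, nor in K, T (the same frame is also a K-frame and a T-frame).
S5-tableau for the negation not ((p3 implies Box Dia p3) or Box (not p2 implies p3)):
1. not ((p3 implies Box Dia p3) or Box (not p2 implies p3)), 0
2. not (p3 implies Box Dia p3), 0
3. not Box (not p2 implies p3), 0
4. p3, 0
5. not Box Dia p3, 0
6. not (not p2 implies p3), 1
7. not p2, 1
8. not p3, 1
9. not Dia p3, 2
10. not p3, 0
Accessibility: 0R0, 0R1, 0R2, 1R0, 1R1, 1R2, 2R0, 2R1, 2R2
Branch closes: p3 and not p3 both at 0.
Every branch closes (one shown): valid in S5.

S5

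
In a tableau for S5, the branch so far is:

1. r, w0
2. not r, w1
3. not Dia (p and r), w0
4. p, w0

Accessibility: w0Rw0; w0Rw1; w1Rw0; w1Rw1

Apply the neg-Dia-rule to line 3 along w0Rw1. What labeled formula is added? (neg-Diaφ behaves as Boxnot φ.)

neg-Diaφ behaves as Boxnot φ: propagate the negated body to each accessible world.

not (p and r), w1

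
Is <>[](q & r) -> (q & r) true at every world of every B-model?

Yes, valid

Tableau for the negation ~(<>[](q & r) -> (q & r)):
1. ~(<>[](q & r) -> (q & r)), w0
2. <>[](q & r), w0
3. ~(q & r), w0
4. ~r, w0
5. [](q & r), w1
6. q & r, w0
7. q, w0
8. r, w0
Accessibility: w0Rw0, w0Rw1, w1Rw0, w1Rw1
Branch closes: r and ~r both at w0.
Every branch of the negation's tableau closes; the branch above is one of them.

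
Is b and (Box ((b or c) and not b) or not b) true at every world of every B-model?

Tableau for the negation not (b and (Box ((b or c) and not b) or not b)):
1. not (b and (Box ((b or c) and not b) or not b)), u
2. not (Box ((b or c) and not b) or not b), u   [neg-and-rule on 1 (branches; this branch)]
3. not Box ((b or c) and not b), u   [neg-or-rule on 2]
4. b, u   [neg-or-rule on 2]
5. not ((b or c) and not b), v   [neg-Box-rule on 3: fresh world v, uRv]
6. b, v   [neg-and-rule on 5 (branches; this branch)]
Accessibility: uRu, uRv, vRu, vRv
The negation has an open branch (countermodel exists).

No, not valid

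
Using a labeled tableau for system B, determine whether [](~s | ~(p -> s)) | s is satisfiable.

Yes, satisfiable

1. [](~s | ~(p -> s)) | s, 0
2. s, 0   [|-rule on 1 (branches; this branch)]
Accessibility: 0R0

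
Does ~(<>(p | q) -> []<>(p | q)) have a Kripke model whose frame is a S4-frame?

1. ~(<>(p | q) -> []<>(p | q)), w0
2. <>(p | q), w0   [~->-rule on 1]
3. ~[]<>(p | q), w0   [~->-rule on 1]
4. p | q, w1   [<>-rule on 2: fresh world w1, w0Rw1]
5. q, w1   [|-rule on 4 (branches; this branch)]
6. ~<>(p | q), w2   [~[]-rule on 3: fresh world w2, w0Rw2]
7. ~(p | q), w2   [~<>-rule on 6 via w2Rw2]
8. ~p, w2   [~|-rule on 7]
9. ~q, w2   [~|-rule on 7]
Accessibility: w0Rw0, w0Rw1, w0Rw2, w1Rw1, w2Rw2

Satisfiable (open branch found)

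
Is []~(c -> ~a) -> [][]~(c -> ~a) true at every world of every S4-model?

Yes, valid

Tableau for the negation ~([]~(c -> ~a) -> [][]~(c -> ~a)):
1. ~([]~(c -> ~a) -> [][]~(c -> ~a)), 0
2. []~(c -> ~a), 0   [~->-rule on 1]
3. ~[][]~(c -> ~a), 0   [~->-rule on 1]
4. ~(c -> ~a), 0   [[]-rule on 2 via 0R0]
5. c, 0   [~->-rule on 4]
6. a, 0   [~->-rule on 4]
7. ~[]~(c -> ~a), 1   [~[]-rule on 3: fresh world 1, 0R1]
8. ~(c -> ~a), 1   [[]-rule on 2 via 0R1]
9. c, 1   [~->-rule on 8]
10. a, 1   [~->-rule on 8]
11. c -> ~a, 2   [~[]-rule on 7: fresh world 2, 1R2]
12. ~(c -> ~a), 2   [[]-rule on 2 via 0R2]
13. c, 2   [~->-rule on 12]
14. a, 2   [~->-rule on 12]
15. ~a, 2   [->-rule on 11 (branches; this branch)]
Accessibility: 0R0, 0R1, 0R2, 1R1, 1R2, 2R2
Branch closes: a and ~a both at 2.
All branches of the negation close; one closing branch shown above.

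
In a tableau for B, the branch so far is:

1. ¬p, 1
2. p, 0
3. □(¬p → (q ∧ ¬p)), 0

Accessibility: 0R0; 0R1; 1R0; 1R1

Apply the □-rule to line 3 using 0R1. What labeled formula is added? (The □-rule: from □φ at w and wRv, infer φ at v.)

¬p → (q ∧ ¬p), 1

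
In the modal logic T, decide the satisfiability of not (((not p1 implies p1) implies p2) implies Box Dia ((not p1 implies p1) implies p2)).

Yes, satisfiable

1. not (((not p1 implies p1) implies p2) implies Box Dia ((not p1 implies p1) implies p2)), u
2. (not p1 implies p1) implies p2, u   [neg-implies-rule on 1]
3. not Box Dia ((not p1 implies p1) implies p2), u   [neg-implies-rule on 1]
4. p2, u   [implies-rule on 2 (branches; this branch)]
5. not Dia ((not p1 implies p1) implies p2), v   [neg-Box-rule on 3: fresh world v, uRv]
6. not ((not p1 implies p1) implies p2), v   [neg-Dia-rule on 5 via vRv]
7. not p1 implies p1, v   [neg-implies-rule on 6]
8. not p2, v   [neg-implies-rule on 6]
9. p1, v   [implies-rule on 7 (branches; this branch)]
Accessibility: uRu, uRv, vRv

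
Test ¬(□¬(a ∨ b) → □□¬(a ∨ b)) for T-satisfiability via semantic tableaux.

Satisfiable (open branch found)

1. ¬(□¬(a ∨ b) → □□¬(a ∨ b)), 0
2. □¬(a ∨ b), 0
3. ¬□□¬(a ∨ b), 0
4. ¬(a ∨ b), 0
5. ¬a, 0
6. ¬b, 0
7. ¬□¬(a ∨ b), 1
8. ¬(a ∨ b), 1
9. ¬a, 1
10. ¬b, 1
11. a ∨ b, 2
12. b, 2
Accessibility: 0R0, 0R1, 1R1, 1R2, 2R2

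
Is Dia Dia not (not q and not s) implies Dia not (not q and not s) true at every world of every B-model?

Not valid

Tableau for the negation not (Dia Dia not (not q and not s) implies Dia not (not q and not s)):
1. not (Dia Dia not (not q and not s) implies Dia not (not q and not s)), 0
2. Dia Dia not (not q and not s), 0
3. not Dia not (not q and not s), 0
4. not q and not s, 0
5. not q, 0
6. not s, 0
7. Dia not (not q and not s), 1
8. not q and not s, 1
9. not q, 1
10. not s, 1
11. not (not q and not s), 2
12. s, 2
Accessibility: 0R0, 0R1, 1R0, 1R1, 1R2, 2R1, 2R2
The negation has an open branch (countermodel exists).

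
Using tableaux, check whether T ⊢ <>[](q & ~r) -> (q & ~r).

No, not valid

Tableau for the negation ~(<>[](q & ~r) -> (q & ~r)):
1. ~(<>[](q & ~r) -> (q & ~r)), 0
2. <>[](q & ~r), 0
3. ~(q & ~r), 0
4. r, 0
5. [](q & ~r), 1
6. q & ~r, 1
7. q, 1
8. ~r, 1
Accessibility: 0R0, 0R1, 1R1
The negation has an open branch (countermodel exists).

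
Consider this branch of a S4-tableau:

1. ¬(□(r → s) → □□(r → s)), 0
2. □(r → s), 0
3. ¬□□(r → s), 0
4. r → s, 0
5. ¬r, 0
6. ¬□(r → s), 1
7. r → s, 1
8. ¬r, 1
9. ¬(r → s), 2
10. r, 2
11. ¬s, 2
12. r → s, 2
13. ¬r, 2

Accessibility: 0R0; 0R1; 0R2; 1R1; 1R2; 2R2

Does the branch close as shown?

Both r and ¬r appear at 2.

Closed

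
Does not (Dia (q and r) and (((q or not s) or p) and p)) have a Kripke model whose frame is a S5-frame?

1. not (Dia (q and r) and (((q or not s) or p) and p)), w0
2. not (((q or not s) or p) and p), w0
3. not p, w0
Accessibility: w0Rw0

Satisfiable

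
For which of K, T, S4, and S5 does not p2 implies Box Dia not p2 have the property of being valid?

S4-tableau for the negation not (not p2 implies Box Dia not p2):
1. not (not p2 implies Box Dia not p2), w0
2. not p2, w0   [neg-implies-rule on 1]
3. not Box Dia not p2, w0   [neg-implies-rule on 1]
4. not Dia not p2, w1   [neg-Box-rule on 3: fresh world w1, w0Rw1]
5. p2, w1   [neg-Dia-rule on 4 via w1Rw1]
Accessibility: w0Rw0, w0Rw1, w1Rw1
Complete open branch: countermodel on an S4-frame, so not valid in S4, nor in K, T (the same frame is also a K-frame and a T-frame).
S5-tableau for the negation not (not p2 implies Box Dia not p2):
1. not (not p2 implies Box Dia not p2), w0
2. not p2, w0   [neg-implies-rule on 1]
3. not Box Dia not p2, w0   [neg-implies-rule on 1]
4. not Dia not p2, w1   [neg-Box-rule on 3: fresh world w1, w0Rw1]
5. p2, w0   [neg-Dia-rule on 4 via w1Rw0]
Accessibility: w0Rw0, w0Rw1, w1Rw0, w1Rw1
Branch closes: p2 and not p2 both at w0.
Every branch closes (one shown): valid in S5.

S5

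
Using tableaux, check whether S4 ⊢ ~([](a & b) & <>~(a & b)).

Valid in S4

Tableau for the negation [](a & b) & <>~(a & b):
1. [](a & b) & <>~(a & b), 0
2. [](a & b), 0
3. <>~(a & b), 0
4. a & b, 0
5. a, 0
6. b, 0
7. ~(a & b), 1
8. a & b, 1
9. a, 1
10. b, 1
11. ~b, 1
Accessibility: 0R0, 0R1, 1R1
Branch closes: b and ~b both at 1.
Every branch of the negation's tableau closes; the branch above is one of them.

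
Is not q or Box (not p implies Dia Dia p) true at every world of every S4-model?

Tableau for the negation not (not q or Box (not p implies Dia Dia p)):
1. not (not q or Box (not p implies Dia Dia p)), 0
2. q, 0   [neg-or-rule on 1]
3. not Box (not p implies Dia Dia p), 0   [neg-or-rule on 1]
4. not (not p implies Dia Dia p), 1   [neg-Box-rule on 3: fresh world 1, 0R1]
5. not p, 1   [neg-implies-rule on 4]
6. not Dia Dia p, 1   [neg-implies-rule on 4]
7. not Dia p, 1   [neg-Dia-rule on 6 via 1R1]
Accessibility: 0R0, 0R1, 1R1
The negation has an open branch (countermodel exists).

Not valid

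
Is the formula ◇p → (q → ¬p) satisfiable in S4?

Yes, satisfiable

1. ◇p → (q → ¬p), u
2. q → ¬p, u
3. ¬p, u
Accessibility: uRu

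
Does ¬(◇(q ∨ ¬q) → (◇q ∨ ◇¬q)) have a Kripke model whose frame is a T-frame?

1. ¬(◇(q ∨ ¬q) → (◇q ∨ ◇¬q)), 0
2. ◇(q ∨ ¬q), 0
3. ¬(◇q ∨ ◇¬q), 0
4. ¬◇q, 0
5. ¬◇¬q, 0
6. ¬q, 0
7. q, 0
Accessibility: 0R0
Branch closes: q and ¬q both at 0.
Every branch closes; the branch above is one of them.

Unsatisfiable (every branch closes)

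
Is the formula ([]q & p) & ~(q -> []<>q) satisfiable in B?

1. ([]q & p) & ~(q -> []<>q), u
2. []q & p, u
3. ~(q -> []<>q), u
4. []q, u
5. p, u
6. q, u
7. ~[]<>q, u
8. ~<>q, v
9. q, v
10. ~q, u
Accessibility: uRu, uRv, vRu, vRv
Branch closes: q and ~q both at u.
Every branch closes; the branch above is one of them.

Unsatisfiable (every branch closes)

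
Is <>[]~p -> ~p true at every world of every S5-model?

Valid

Tableau for the negation ~(<>[]~p -> ~p):
1. ~(<>[]~p -> ~p), w0
2. <>[]~p, w0   [~->-rule on 1]
3. p, w0   [~->-rule on 1]
4. []~p, w1   [<>-rule on 2: fresh world w1, w0Rw1]
5. ~p, w0   [[]-rule on 4 via w1Rw0]
Accessibility: w0Rw0, w0Rw1, w1Rw0, w1Rw1
Branch closes: p and ~p both at w0.
Every branch of the negation's tableau closes; the branch above is one of them.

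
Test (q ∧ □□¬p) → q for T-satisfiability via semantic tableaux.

1. (q ∧ □□¬p) → q, w0
2. q, w0
Accessibility: w0Rw0

Satisfiable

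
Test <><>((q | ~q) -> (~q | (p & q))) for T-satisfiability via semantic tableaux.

1. <><>((q | ~q) -> (~q | (p & q))), 0
2. <>((q | ~q) -> (~q | (p & q))), 1
3. (q | ~q) -> (~q | (p & q)), 2
4. ~q | (p & q), 2
5. p & q, 2
6. p, 2
7. q, 2
Accessibility: 0R0, 0R1, 1R1, 1R2, 2R2

Satisfiable (open branch found)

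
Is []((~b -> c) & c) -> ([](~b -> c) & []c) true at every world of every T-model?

Valid

Tableau for the negation ~([]((~b -> c) & c) -> ([](~b -> c) & []c)):
1. ~([]((~b -> c) & c) -> ([](~b -> c) & []c)), w0
2. []((~b -> c) & c), w0
3. ~([](~b -> c) & []c), w0
4. (~b -> c) & c, w0
5. ~b -> c, w0
6. c, w0
7. ~[](~b -> c), w0
8. ~(~b -> c), w1
9. ~b, w1
10. ~c, w1
11. (~b -> c) & c, w1
12. ~b -> c, w1
13. c, w1
Accessibility: w0Rw0, w0Rw1, w1Rw1
Branch closes: c and ~c both at w1.
All branches of the negation close; one closing branch shown above.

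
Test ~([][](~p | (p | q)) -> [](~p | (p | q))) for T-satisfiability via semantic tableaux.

1. ~([][](~p | (p | q)) -> [](~p | (p | q))), u
2. [][](~p | (p | q)), u
3. ~[](~p | (p | q)), u
4. [](~p | (p | q)), u
5. ~p | (p | q), u
6. p | q, u
7. q, u
8. ~(~p | (p | q)), v
9. p, v
10. ~(p | q), v
11. ~p, v
12. ~q, v
Accessibility: uRu, uRv, vRv
Branch closes: p and ~p both at v.
(One branch shown.) All branches close.

No, unsatisfiable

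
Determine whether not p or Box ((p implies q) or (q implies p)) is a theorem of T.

Tableau for the negation not (not p or Box ((p implies q) or (q implies p))):
1. not (not p or Box ((p implies q) or (q implies p))), w0
2. p, w0
3. not Box ((p implies q) or (q implies p)), w0
4. not ((p implies q) or (q implies p)), w1
5. not (p implies q), w1
6. not (q implies p), w1
7. p, w1
8. not q, w1
9. q, w1
10. not p, w1
Accessibility: w0Rw0, w0Rw1, w1Rw1
Branch closes: q and not q both at w1.
Every branch of the negation's tableau closes; the branch above is one of them.

Valid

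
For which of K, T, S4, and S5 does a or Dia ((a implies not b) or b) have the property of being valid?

K-tableau for the negation not (a or Dia ((a implies not b) or b)):
1. not (a or Dia ((a implies not b) or b)), 0
2. not a, 0
3. not Dia ((a implies not b) or b), 0
Complete open branch: countermodel on a K-frame, so not valid in K.
T-tableau for the negation not (a or Dia ((a implies not b) or b)):
1. not (a or Dia ((a implies not b) or b)), 0
2. not a, 0
3. not Dia ((a implies not b) or b), 0
4. not ((a implies not b) or b), 0
5. not (a implies not b), 0
6. not b, 0
7. a, 0
8. b, 0
Accessibility: 0R0
Branch closes: a and not a both at 0.
Every branch closes (one shown): valid in T, hence also in S4, S5 (every theorem of T is a theorem of S4 and S5).

T, S4, S5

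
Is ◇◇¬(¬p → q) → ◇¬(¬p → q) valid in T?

No, not valid

Tableau for the negation ¬(◇◇¬(¬p → q) → ◇¬(¬p → q)):
1. ¬(◇◇¬(¬p → q) → ◇¬(¬p → q)), 0
2. ◇◇¬(¬p → q), 0
3. ¬◇¬(¬p → q), 0
4. ¬p → q, 0
5. q, 0
6. ◇¬(¬p → q), 1
7. ¬p → q, 1
8. q, 1
9. ¬(¬p → q), 2
10. ¬p, 2
11. ¬q, 2
Accessibility: 0R0, 0R1, 1R1, 1R2, 2R2
The negation has an open branch (countermodel exists).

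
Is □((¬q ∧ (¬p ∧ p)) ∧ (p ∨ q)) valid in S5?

Not valid

Tableau for the negation ¬□((¬q ∧ (¬p ∧ p)) ∧ (p ∨ q)):
1. ¬□((¬q ∧ (¬p ∧ p)) ∧ (p ∨ q)), w0
2. ¬((¬q ∧ (¬p ∧ p)) ∧ (p ∨ q)), w1
3. ¬(p ∨ q), w1
4. ¬p, w1
5. ¬q, w1
Accessibility: w0Rw0, w0Rw1, w1Rw0, w1Rw1
The negation has an open branch (countermodel exists).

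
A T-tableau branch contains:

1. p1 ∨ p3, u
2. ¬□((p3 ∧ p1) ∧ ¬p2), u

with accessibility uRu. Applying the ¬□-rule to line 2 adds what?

a fresh world v with uRv, and ¬((p3 ∧ p1) ∧ ¬p2) at v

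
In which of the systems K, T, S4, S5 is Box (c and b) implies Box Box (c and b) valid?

S4-tableau for the negation not (Box (c and b) implies Box Box (c and b)):
1. not (Box (c and b) implies Box Box (c and b)), u
2. Box (c and b), u   [neg-implies-rule on 1]
3. not Box Box (c and b), u   [neg-implies-rule on 1]
4. c and b, u   [Box-rule on 2 via uRu]
5. c, u   [and-rule on 4]
6. b, u   [and-rule on 4]
7. not Box (c and b), v   [neg-Box-rule on 3: fresh world v, uRv]
8. c and b, v   [Box-rule on 2 via uRv]
9. c, v   [and-rule on 8]
10. b, v   [and-rule on 8]
11. not (c and b), w   [neg-Box-rule on 7: fresh world w, vRw]
12. c and b, w   [Box-rule on 2 via uRw]
13. c, w   [and-rule on 12]
14. b, w   [and-rule on 12]
15. not b, w   [neg-and-rule on 11 (branches; this branch)]
Accessibility: uRu, uRv, uRw, vRv, vRw, wRw
Branch closes: b and not b both at w.
Every branch closes (one shown): valid in S4, hence also in S5 (every theorem of S4 is a theorem of S5).
T-tableau for the negation not (Box (c and b) implies Box Box (c and b)):
1. not (Box (c and b) implies Box Box (c and b)), u
2. Box (c and b), u   [neg-implies-rule on 1]
3. not Box Box (c and b), u   [neg-implies-rule on 1]
4. c and b, u   [Box-rule on 2 via uRu]
5. c, u   [and-rule on 4]
6. b, u   [and-rule on 4]
7. not Box (c and b), v   [neg-Box-rule on 3: fresh world v, uRv]
8. c and b, v   [Box-rule on 2 via uRv]
9. c, v   [and-rule on 8]
10. b, v   [and-rule on 8]
11. not (c and b), w   [neg-Box-rule on 7: fresh world w, vRw]
12. not b, w   [neg-and-rule on 11 (branches; this branch)]
Accessibility: uRu, uRv, vRv, vRw, wRw
Complete open branch: countermodel on a T-frame, so not valid in T, nor in K (the same frame is also a K-frame).

S4, S5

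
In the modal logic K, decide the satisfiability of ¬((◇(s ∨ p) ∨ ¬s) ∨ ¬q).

1. ¬((◇(s ∨ p) ∨ ¬s) ∨ ¬q), 0
2. ¬(◇(s ∨ p) ∨ ¬s), 0
3. q, 0
4. ¬◇(s ∨ p), 0
5. s, 0

Satisfiable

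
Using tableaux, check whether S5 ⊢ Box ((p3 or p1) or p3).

Tableau for the negation not Box ((p3 or p1) or p3):
1. not Box ((p3 or p1) or p3), w0
2. not ((p3 or p1) or p3), w1
3. not (p3 or p1), w1
4. not p3, w1
5. not p1, w1
Accessibility: w0Rw0, w0Rw1, w1Rw0, w1Rw1
The negation has an open branch (countermodel exists).

No, not valid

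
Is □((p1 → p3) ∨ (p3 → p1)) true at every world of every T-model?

Tableau for the negation ¬□((p1 → p3) ∨ (p3 → p1)):
1. ¬□((p1 → p3) ∨ (p3 → p1)), 0
2. ¬((p1 → p3) ∨ (p3 → p1)), 1
3. ¬(p1 → p3), 1
4. ¬(p3 → p1), 1
5. p1, 1
6. ¬p3, 1
7. p3, 1
8. ¬p1, 1
Accessibility: 0R0, 0R1, 1R1
Branch closes: p3 and ¬p3 both at 1.
All branches of the negation close; one closing branch shown above.

Yes, valid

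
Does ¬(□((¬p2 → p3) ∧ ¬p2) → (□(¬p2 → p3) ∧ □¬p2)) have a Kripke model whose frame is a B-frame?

1. ¬(□((¬p2 → p3) ∧ ¬p2) → (□(¬p2 → p3) ∧ □¬p2)), 0
2. □((¬p2 → p3) ∧ ¬p2), 0   [¬→-rule on 1]
3. ¬(□(¬p2 → p3) ∧ □¬p2), 0   [¬→-rule on 1]
4. (¬p2 → p3) ∧ ¬p2, 0   [□-rule on 2 via 0R0]
5. ¬p2 → p3, 0   [∧-rule on 4]
6. ¬p2, 0   [∧-rule on 4]
7. ¬□(¬p2 → p3), 0   [¬∧-rule on 3 (branches; this branch)]
8. p3, 0   [→-rule on 5 (branches; this branch)]
9. ¬(¬p2 → p3), 1   [¬□-rule on 7: fresh world 1, 0R1]
10. ¬p2, 1   [¬→-rule on 9]
11. ¬p3, 1   [¬→-rule on 9]
12. (¬p2 → p3) ∧ ¬p2, 1   [□-rule on 2 via 0R1]
13. ¬p2 → p3, 1   [∧-rule on 12]
14. p3, 1   [→-rule on 13 (branches; this branch)]
Accessibility: 0R0, 0R1, 1R0, 1R1
Branch closes: p3 and ¬p3 both at 1.
All branches of the tableau close; one closing branch shown above.

Unsatisfiable (every branch closes)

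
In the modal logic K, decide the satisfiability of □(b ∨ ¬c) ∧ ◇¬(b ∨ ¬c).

1. □(b ∨ ¬c) ∧ ◇¬(b ∨ ¬c), w0
2. □(b ∨ ¬c), w0   [∧-rule on 1]
3. ◇¬(b ∨ ¬c), w0   [∧-rule on 1]
4. ¬(b ∨ ¬c), w1   [◇-rule on 3: fresh world w1, w0Rw1]
5. ¬b, w1   [¬∨-rule on 4]
6. c, w1   [¬∨-rule on 4]
7. b ∨ ¬c, w1   [□-rule on 2 via w0Rw1]
8. ¬c, w1   [∨-rule on 7 (branches; this branch)]
Accessibility: w0Rw1
Branch closes: c and ¬c both at w1.
Every branch closes; the branch above is one of them.

Unsatisfiable (every branch closes)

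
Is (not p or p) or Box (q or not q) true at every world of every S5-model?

Tableau for the negation not ((not p or p) or Box (q or not q)):
1. not ((not p or p) or Box (q or not q)), u
2. not (not p or p), u
3. not Box (q or not q), u
4. p, u
5. not p, u
Accessibility: uRu
Branch closes: p and not p both at u.
All branches of the negation close; one closing branch shown above.

Valid in S5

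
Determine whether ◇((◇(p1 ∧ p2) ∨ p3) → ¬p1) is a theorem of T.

Tableau for the negation ¬◇((◇(p1 ∧ p2) ∨ p3) → ¬p1):
1. ¬◇((◇(p1 ∧ p2) ∨ p3) → ¬p1), 0
2. ¬((◇(p1 ∧ p2) ∨ p3) → ¬p1), 0
3. ◇(p1 ∧ p2) ∨ p3, 0
4. p1, 0
5. p3, 0
Accessibility: 0R0
The negation has an open branch (countermodel exists).

No, not valid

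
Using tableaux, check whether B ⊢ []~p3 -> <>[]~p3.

Tableau for the negation ~([]~p3 -> <>[]~p3):
1. ~([]~p3 -> <>[]~p3), w0
2. []~p3, w0
3. ~<>[]~p3, w0
4. ~p3, w0
5. ~[]~p3, w0
6. p3, w1
7. ~p3, w1
Accessibility: w0Rw0, w0Rw1, w1Rw0, w1Rw1
Branch closes: p3 and ~p3 both at w1.
Every branch of the negation's tableau closes; the branch above is one of them.

Valid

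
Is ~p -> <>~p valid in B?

Tableau for the negation ~(~p -> <>~p):
1. ~(~p -> <>~p), 0
2. ~p, 0   [~->-rule on 1]
3. ~<>~p, 0   [~->-rule on 1]
4. p, 0   [~<>-rule on 3 via 0R0]
Accessibility: 0R0
Branch closes: p and ~p both at 0.
All branches of the negation close; one closing branch shown above.

Valid in B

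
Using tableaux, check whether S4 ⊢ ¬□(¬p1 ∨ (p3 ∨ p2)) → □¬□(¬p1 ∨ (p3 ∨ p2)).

Tableau for the negation ¬(¬□(¬p1 ∨ (p3 ∨ p2)) → □¬□(¬p1 ∨ (p3 ∨ p2))):
1. ¬(¬□(¬p1 ∨ (p3 ∨ p2)) → □¬□(¬p1 ∨ (p3 ∨ p2))), u
2. ¬□(¬p1 ∨ (p3 ∨ p2)), u
3. ¬□¬□(¬p1 ∨ (p3 ∨ p2)), u
4. ¬(¬p1 ∨ (p3 ∨ p2)), v
5. p1, v
6. ¬(p3 ∨ p2), v
7. ¬p3, v
8. ¬p2, v
9. □(¬p1 ∨ (p3 ∨ p2)), w
10. ¬p1 ∨ (p3 ∨ p2), w
11. p3 ∨ p2, w
12. p2, w
Accessibility: uRu, uRv, uRw, vRv, wRw
The negation has an open branch (countermodel exists).

Not valid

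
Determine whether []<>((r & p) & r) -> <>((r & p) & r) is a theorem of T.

Valid

Tableau for the negation ~([]<>((r & p) & r) -> <>((r & p) & r)):
1. ~([]<>((r & p) & r) -> <>((r & p) & r)), u
2. []<>((r & p) & r), u
3. ~<>((r & p) & r), u
4. <>((r & p) & r), u
5. ~((r & p) & r), u
6. ~(r & p), u
7. ~p, u
8. (r & p) & r, v
9. r & p, v
10. r, v
11. p, v
12. <>((r & p) & r), v
13. ~((r & p) & r), v
14. ~(r & p), v
15. ~p, v
Accessibility: uRu, uRv, vRv
Branch closes: p and ~p both at v.
Every branch of the negation's tableau closes; the branch above is one of them.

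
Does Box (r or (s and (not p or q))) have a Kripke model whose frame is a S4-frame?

1. Box (r or (s and (not p or q))), u
2. r or (s and (not p or q)), u
3. s and (not p or q), u
4. s, u
5. not p or q, u
6. q, u
Accessibility: uRu

Satisfiable (open branch found)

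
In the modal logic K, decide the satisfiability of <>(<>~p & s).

1. <>(<>~p & s), u
2. <>~p & s, v
3. <>~p, v
4. s, v
5. ~p, w
Accessibility: uRv, vRw

Satisfiable (open branch found)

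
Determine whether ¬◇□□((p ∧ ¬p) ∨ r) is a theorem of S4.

Invalid (countermodel exists)

Tableau for the negation ◇□□((p ∧ ¬p) ∨ r):
1. ◇□□((p ∧ ¬p) ∨ r), w0
2. □□((p ∧ ¬p) ∨ r), w1   [◇-rule on 1: fresh world w1, w0Rw1]
3. □((p ∧ ¬p) ∨ r), w1   [□-rule on 2 via w1Rw1]
4. (p ∧ ¬p) ∨ r, w1   [□-rule on 3 via w1Rw1]
5. r, w1   [∨-rule on 4 (branches; this branch)]
Accessibility: w0Rw0, w0Rw1, w1Rw1
The negation has an open branch (countermodel exists).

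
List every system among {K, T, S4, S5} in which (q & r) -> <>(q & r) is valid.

K-tableau for the negation ~((q & r) -> <>(q & r)):
1. ~((q & r) -> <>(q & r)), 0
2. q & r, 0   [~->-rule on 1]
3. ~<>(q & r), 0   [~->-rule on 1]
4. q, 0   [&-rule on 2]
5. r, 0   [&-rule on 2]
Complete open branch: countermodel on a K-frame, so not valid in K.
T-tableau for the negation ~((q & r) -> <>(q & r)):
1. ~((q & r) -> <>(q & r)), 0
2. q & r, 0   [~->-rule on 1]
3. ~<>(q & r), 0   [~->-rule on 1]
4. q, 0   [&-rule on 2]
5. r, 0   [&-rule on 2]
6. ~(q & r), 0   [~<>-rule on 3 via 0R0]
7. ~r, 0   [~&-rule on 6 (branches; this branch)]
Accessibility: 0R0
Branch closes: r and ~r both at 0.
Every branch closes (one shown): valid in T, hence also in S4, S5 (every theorem of T is a theorem of S4 and S5).

T, S4, S5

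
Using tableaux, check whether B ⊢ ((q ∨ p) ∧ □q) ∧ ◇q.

Not valid

Tableau for the negation ¬(((q ∨ p) ∧ □q) ∧ ◇q):
1. ¬(((q ∨ p) ∧ □q) ∧ ◇q), w0
2. ¬◇q, w0   [¬∧-rule on 1 (branches; this branch)]
3. ¬q, w0   [¬◇-rule on 2 via w0Rw0]
Accessibility: w0Rw0
The negation has an open branch (countermodel exists).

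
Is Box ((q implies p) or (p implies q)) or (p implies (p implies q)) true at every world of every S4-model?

Tableau for the negation not (Box ((q implies p) or (p implies q)) or (p implies (p implies q))):
1. not (Box ((q implies p) or (p implies q)) or (p implies (p implies q))), w0
2. not Box ((q implies p) or (p implies q)), w0
3. not (p implies (p implies q)), w0
4. p, w0
5. not (p implies q), w0
6. not q, w0
7. not ((q implies p) or (p implies q)), w1
8. not (q implies p), w1
9. not (p implies q), w1
10. q, w1
11. not p, w1
12. p, w1
13. not q, w1
Accessibility: w0Rw0, w0Rw1, w1Rw1
Branch closes: p and not p both at w1.
Every branch of the negation's tableau closes; the branch above is one of them.

Valid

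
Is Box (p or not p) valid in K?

Tableau for the negation not Box (p or not p):
1. not Box (p or not p), w0
2. not (p or not p), w1   [neg-Box-rule on 1: fresh world w1, w0Rw1]
3. not p, w1   [neg-or-rule on 2]
4. p, w1   [neg-or-rule on 2]
Accessibility: w0Rw1
Branch closes: p and not p both at w1.
All branches of the negation close; one closing branch shown above.

Valid in K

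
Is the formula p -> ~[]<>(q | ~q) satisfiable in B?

1. p -> ~[]<>(q | ~q), w0
2. ~p, w0
Accessibility: w0Rw0

Satisfiable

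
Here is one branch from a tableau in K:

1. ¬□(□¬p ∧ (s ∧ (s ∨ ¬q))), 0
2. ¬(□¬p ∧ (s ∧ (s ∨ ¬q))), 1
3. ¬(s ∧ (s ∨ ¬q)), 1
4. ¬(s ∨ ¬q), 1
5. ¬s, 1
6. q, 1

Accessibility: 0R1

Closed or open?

No world carries both an atom and its negation.

Not closed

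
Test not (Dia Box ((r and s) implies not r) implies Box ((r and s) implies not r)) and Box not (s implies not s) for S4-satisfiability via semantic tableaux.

1. not (Dia Box ((r and s) implies not r) implies Box ((r and s) implies not r)) and Box not (s implies not s), w0
2. not (Dia Box ((r and s) implies not r) implies Box ((r and s) implies not r)), w0   [and-rule on 1]
3. Box not (s implies not s), w0   [and-rule on 1]
4. Dia Box ((r and s) implies not r), w0   [neg-implies-rule on 2]
5. not Box ((r and s) implies not r), w0   [neg-implies-rule on 2]
6. not (s implies not s), w0   [Box-rule on 3 via w0Rw0]
7. s, w0   [neg-implies-rule on 6]
8. Box ((r and s) implies not r), w1   [Dia-rule on 4: fresh world w1, w0Rw1]
9. not (s implies not s), w1   [Box-rule on 3 via w0Rw1]
10. s, w1   [neg-implies-rule on 9]
11. (r and s) implies not r, w1   [Box-rule on 8 via w1Rw1]
12. not r, w1   [implies-rule on 11 (branches; this branch)]
13. not ((r and s) implies not r), w2   [neg-Box-rule on 5: fresh world w2, w0Rw2]
14. r and s, w2   [neg-implies-rule on 13]
15. r, w2   [neg-implies-rule on 13]
16. s, w2   [and-rule on 14]
17. not (s implies not s), w2   [Box-rule on 3 via w0Rw2]
Accessibility: w0Rw0, w0Rw1, w0Rw2, w1Rw1, w2Rw2

Yes, satisfiable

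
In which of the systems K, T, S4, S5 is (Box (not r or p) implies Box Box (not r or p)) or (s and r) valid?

S4, S5

S4-tableau for the negation not ((Box (not r or p) implies Box Box (not r or p)) or (s and r)):
1. not ((Box (not r or p) implies Box Box (not r or p)) or (s and r)), u
2. not (Box (not r or p) implies Box Box (not r or p)), u
3. not (s and r), u
4. Box (not r or p), u
5. not Box Box (not r or p), u
6. not r or p, u
7. not r, u
8. p, u
9. not Box (not r or p), v
10. not r or p, v
11. p, v
12. not (not r or p), w
13. r, w
14. not p, w
15. not r or p, w
16. p, w
Accessibility: uRu, uRv, uRw, vRv, vRw, wRw
Branch closes: p and not p both at w.
Every branch closes (one shown): valid in S4, hence also in S5 (every theorem of S4 is a theorem of S5).
T-tableau for the negation not ((Box (not r or p) implies Box Box (not r or p)) or (s and r)):
1. not ((Box (not r or p) implies Box Box (not r or p)) or (s and r)), u
2. not (Box (not r or p) implies Box Box (not r or p)), u
3. not (s and r), u
4. Box (not r or p), u
5. not Box Box (not r or p), u
6. not r or p, u
7. not r, u
8. p, u
9. not Box (not r or p), v
10. not r or p, v
11. p, v
12. not (not r or p), w
13. r, w
14. not p, w
Accessibility: uRu, uRv, vRv, vRw, wRw
Complete open branch: countermodel on a T-frame, so not valid in T, nor in K (the same frame is also a K-frame).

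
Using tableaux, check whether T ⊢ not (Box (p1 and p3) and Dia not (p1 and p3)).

Tableau for the negation Box (p1 and p3) and Dia not (p1 and p3):
1. Box (p1 and p3) and Dia not (p1 and p3), 0
2. Box (p1 and p3), 0
3. Dia not (p1 and p3), 0
4. p1 and p3, 0
5. p1, 0
6. p3, 0
7. not (p1 and p3), 1
8. p1 and p3, 1
9. p1, 1
10. p3, 1
11. not p3, 1
Accessibility: 0R0, 0R1, 1R1
Branch closes: p3 and not p3 both at 1.
All branches of the negation close; one closing branch shown above.

Valid in T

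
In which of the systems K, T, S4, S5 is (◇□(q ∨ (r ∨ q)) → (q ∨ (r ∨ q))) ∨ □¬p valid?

S4-tableau for the negation ¬((◇□(q ∨ (r ∨ q)) → (q ∨ (r ∨ q))) ∨ □¬p):
1. ¬((◇□(q ∨ (r ∨ q)) → (q ∨ (r ∨ q))) ∨ □¬p), w0
2. ¬(◇□(q ∨ (r ∨ q)) → (q ∨ (r ∨ q))), w0   [¬∨-rule on 1]
3. ¬□¬p, w0   [¬∨-rule on 1]
4. ◇□(q ∨ (r ∨ q)), w0   [¬→-rule on 2]
5. ¬(q ∨ (r ∨ q)), w0   [¬→-rule on 2]
6. ¬q, w0   [¬∨-rule on 5]
7. ¬(r ∨ q), w0   [¬∨-rule on 5]
8. ¬r, w0   [¬∨-rule on 7]
9. p, w1   [¬□-rule on 3: fresh world w1, w0Rw1]
10. □(q ∨ (r ∨ q)), w2   [◇-rule on 4: fresh world w2, w0Rw2]
11. q ∨ (r ∨ q), w2   [□-rule on 10 via w2Rw2]
12. r ∨ q, w2   [∨-rule on 11 (branches; this branch)]
13. q, w2   [∨-rule on 12 (branches; this branch)]
Accessibility: w0Rw0, w0Rw1, w0Rw2, w1Rw1, w2Rw2
Complete open branch: countermodel on an S4-frame, so not valid in S4, nor in K, T (the same frame is also a K-frame and a T-frame).
S5-tableau for the negation ¬((◇□(q ∨ (r ∨ q)) → (q ∨ (r ∨ q))) ∨ □¬p):
1. ¬((◇□(q ∨ (r ∨ q)) → (q ∨ (r ∨ q))) ∨ □¬p), w0
2. ¬(◇□(q ∨ (r ∨ q)) → (q ∨ (r ∨ q))), w0   [¬∨-rule on 1]
3. ¬□¬p, w0   [¬∨-rule on 1]
4. ◇□(q ∨ (r ∨ q)), w0   [¬→-rule on 2]
5. ¬(q ∨ (r ∨ q)), w0   [¬→-rule on 2]
6. ¬q, w0   [¬∨-rule on 5]
7. ¬(r ∨ q), w0   [¬∨-rule on 5]
8. ¬r, w0   [¬∨-rule on 7]
9. p, w1   [¬□-rule on 3: fresh world w1, w0Rw1]
10. □(q ∨ (r ∨ q)), w2   [◇-rule on 4: fresh world w2, w0Rw2]
11. q ∨ (r ∨ q), w0   [□-rule on 10 via w2Rw0]
12. q ∨ (r ∨ q), w1   [□-rule on 10 via w2Rw1]
13. q ∨ (r ∨ q), w2   [□-rule on 10 via w2Rw2]
14. r ∨ q, w0   [∨-rule on 11 (branches; this branch)]
15. r ∨ q, w1   [∨-rule on 12 (branches; this branch)]
16. r ∨ q, w2   [∨-rule on 13 (branches; this branch)]
17. q, w0   [∨-rule on 14 (branches; this branch)]
Accessibility: w0Rw0, w0Rw1, w0Rw2, w1Rw0, w1Rw1, w1Rw2, w2Rw0, w2Rw1, w2Rw2
Branch closes: q and ¬q both at w0.
Every branch closes (one shown): valid in S5.

S5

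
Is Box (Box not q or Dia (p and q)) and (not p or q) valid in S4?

No, not valid

Tableau for the negation not (Box (Box not q or Dia (p and q)) and (not p or q)):
1. not (Box (Box not q or Dia (p and q)) and (not p or q)), u
2. not (not p or q), u
3. p, u
4. not q, u
Accessibility: uRu
The negation has an open branch (countermodel exists).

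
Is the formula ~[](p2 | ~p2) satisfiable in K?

Unsatisfiable

1. ~[](p2 | ~p2), 0
2. ~(p2 | ~p2), 1   [~[]-rule on 1: fresh world 1, 0R1]
3. ~p2, 1   [~|-rule on 2]
4. p2, 1   [~|-rule on 2]
Accessibility: 0R1
Branch closes: p2 and ~p2 both at 1.
Every branch closes; the branch above is one of them.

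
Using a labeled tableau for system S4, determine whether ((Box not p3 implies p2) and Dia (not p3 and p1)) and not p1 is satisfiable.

1. ((Box not p3 implies p2) and Dia (not p3 and p1)) and not p1, w0
2. (Box not p3 implies p2) and Dia (not p3 and p1), w0
3. not p1, w0
4. Box not p3 implies p2, w0
5. Dia (not p3 and p1), w0
6. p2, w0
7. not p3 and p1, w1
8. not p3, w1
9. p1, w1
Accessibility: w0Rw0, w0Rw1, w1Rw1

Yes, satisfiable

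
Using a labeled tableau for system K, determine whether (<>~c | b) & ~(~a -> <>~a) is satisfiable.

Yes, satisfiable

1. (<>~c | b) & ~(~a -> <>~a), w0
2. <>~c | b, w0   [&-rule on 1]
3. ~(~a -> <>~a), w0   [&-rule on 1]
4. ~a, w0   [~->-rule on 3]
5. ~<>~a, w0   [~->-rule on 3]
6. b, w0   [|-rule on 2 (branches; this branch)]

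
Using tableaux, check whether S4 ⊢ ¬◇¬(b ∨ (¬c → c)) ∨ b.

Tableau for the negation ¬(¬◇¬(b ∨ (¬c → c)) ∨ b):
1. ¬(¬◇¬(b ∨ (¬c → c)) ∨ b), 0
2. ◇¬(b ∨ (¬c → c)), 0
3. ¬b, 0
4. ¬(b ∨ (¬c → c)), 1
5. ¬b, 1
6. ¬(¬c → c), 1
7. ¬c, 1
Accessibility: 0R0, 0R1, 1R1
The negation has an open branch (countermodel exists).

Not valid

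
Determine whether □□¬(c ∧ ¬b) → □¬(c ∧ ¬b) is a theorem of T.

Valid

Tableau for the negation ¬(□□¬(c ∧ ¬b) → □¬(c ∧ ¬b)):
1. ¬(□□¬(c ∧ ¬b) → □¬(c ∧ ¬b)), w0
2. □□¬(c ∧ ¬b), w0
3. ¬□¬(c ∧ ¬b), w0
4. □¬(c ∧ ¬b), w0
5. ¬(c ∧ ¬b), w0
6. b, w0
7. c ∧ ¬b, w1
8. c, w1
9. ¬b, w1
10. □¬(c ∧ ¬b), w1
11. ¬(c ∧ ¬b), w1
12. b, w1
Accessibility: w0Rw0, w0Rw1, w1Rw1
Branch closes: b and ¬b both at w1.
Every branch of the negation's tableau closes; the branch above is one of them.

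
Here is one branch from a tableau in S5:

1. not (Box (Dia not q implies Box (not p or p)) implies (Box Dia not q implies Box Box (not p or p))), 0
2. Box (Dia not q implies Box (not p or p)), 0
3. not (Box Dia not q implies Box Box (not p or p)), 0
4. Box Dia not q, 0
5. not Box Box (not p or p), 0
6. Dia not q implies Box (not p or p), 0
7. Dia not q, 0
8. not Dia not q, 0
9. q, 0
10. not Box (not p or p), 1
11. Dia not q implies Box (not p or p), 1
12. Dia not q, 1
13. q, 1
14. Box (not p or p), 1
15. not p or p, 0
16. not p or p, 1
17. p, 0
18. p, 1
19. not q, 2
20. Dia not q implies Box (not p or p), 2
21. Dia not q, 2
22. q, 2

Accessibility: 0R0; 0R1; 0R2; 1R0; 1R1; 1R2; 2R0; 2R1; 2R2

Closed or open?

Both q and not q appear at 2.

Closed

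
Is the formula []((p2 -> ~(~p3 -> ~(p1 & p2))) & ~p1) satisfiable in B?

Satisfiable (open branch found)

1. []((p2 -> ~(~p3 -> ~(p1 & p2))) & ~p1), w0
2. (p2 -> ~(~p3 -> ~(p1 & p2))) & ~p1, w0   [[]-rule on 1 via w0Rw0]
3. p2 -> ~(~p3 -> ~(p1 & p2)), w0   [&-rule on 2]
4. ~p1, w0   [&-rule on 2]
5. ~p2, w0   [->-rule on 3 (branches; this branch)]
Accessibility: w0Rw0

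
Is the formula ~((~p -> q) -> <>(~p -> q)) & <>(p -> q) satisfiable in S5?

Unsatisfiable

1. ~((~p -> q) -> <>(~p -> q)) & <>(p -> q), 0
2. ~((~p -> q) -> <>(~p -> q)), 0
3. <>(p -> q), 0
4. ~p -> q, 0
5. ~<>(~p -> q), 0
6. ~(~p -> q), 0
7. ~p, 0
8. ~q, 0
9. q, 0
Accessibility: 0R0
Branch closes: q and ~q both at 0.
(One branch shown.) All branches close.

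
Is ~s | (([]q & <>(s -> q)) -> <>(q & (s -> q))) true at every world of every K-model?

Valid in K

Tableau for the negation ~(~s | (([]q & <>(s -> q)) -> <>(q & (s -> q)))):
1. ~(~s | (([]q & <>(s -> q)) -> <>(q & (s -> q)))), u
2. s, u   [~|-rule on 1]
3. ~(([]q & <>(s -> q)) -> <>(q & (s -> q))), u   [~|-rule on 1]
4. []q & <>(s -> q), u   [~->-rule on 3]
5. ~<>(q & (s -> q)), u   [~->-rule on 3]
6. []q, u   [&-rule on 4]
7. <>(s -> q), u   [&-rule on 4]
8. s -> q, v   [<>-rule on 7: fresh world v, uRv]
9. ~(q & (s -> q)), v   [~<>-rule on 5 via uRv]
10. q, v   [[]-rule on 6 via uRv]
11. ~(s -> q), v   [~&-rule on 9 (branches; this branch)]
12. s, v   [~->-rule on 11]
13. ~q, v   [~->-rule on 11]
Accessibility: uRv
Branch closes: q and ~q both at v.
All branches of the negation close; one closing branch shown above.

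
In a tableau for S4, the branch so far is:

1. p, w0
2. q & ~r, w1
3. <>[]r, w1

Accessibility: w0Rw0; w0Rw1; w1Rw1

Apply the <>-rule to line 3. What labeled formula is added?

a fresh world w2 with w1Rw2, and []r at w2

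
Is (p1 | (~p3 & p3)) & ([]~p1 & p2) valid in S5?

No, not valid

Tableau for the negation ~((p1 | (~p3 & p3)) & ([]~p1 & p2)):
1. ~((p1 | (~p3 & p3)) & ([]~p1 & p2)), w0
2. ~([]~p1 & p2), w0
3. ~p2, w0
Accessibility: w0Rw0
The negation has an open branch (countermodel exists).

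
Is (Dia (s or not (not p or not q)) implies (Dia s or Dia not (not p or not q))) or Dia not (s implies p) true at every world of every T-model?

Tableau for the negation not ((Dia (s or not (not p or not q)) implies (Dia s or Dia not (not p or not q))) or Dia not (s implies p)):
1. not ((Dia (s or not (not p or not q)) implies (Dia s or Dia not (not p or not q))) or Dia not (s implies p)), 0
2. not (Dia (s or not (not p or not q)) implies (Dia s or Dia not (not p or not q))), 0   [neg-or-rule on 1]
3. not Dia not (s implies p), 0   [neg-or-rule on 1]
4. Dia (s or not (not p or not q)), 0   [neg-implies-rule on 2]
5. not (Dia s or Dia not (not p or not q)), 0   [neg-implies-rule on 2]
6. not Dia s, 0   [neg-or-rule on 5]
7. not Dia not (not p or not q), 0   [neg-or-rule on 5]
8. s implies p, 0   [neg-Dia-rule on 3 via 0R0]
9. not s, 0   [neg-Dia-rule on 6 via 0R0]
10. not p or not q, 0   [neg-Dia-rule on 7 via 0R0]
11. p, 0   [implies-rule on 8 (branches; this branch)]
12. not q, 0   [or-rule on 10 (branches; this branch)]
13. s or not (not p or not q), 1   [Dia-rule on 4: fresh world 1, 0R1]
14. s implies p, 1   [neg-Dia-rule on 3 via 0R1]
15. not s, 1   [neg-Dia-rule on 6 via 0R1]
16. not p or not q, 1   [neg-Dia-rule on 7 via 0R1]
17. not (not p or not q), 1   [or-rule on 13 (branches; this branch)]
18. p, 1   [neg-or-rule on 17]
19. q, 1   [neg-or-rule on 17]
20. not q, 1   [or-rule on 16 (branches; this branch)]
Accessibility: 0R0, 0R1, 1R1
Branch closes: q and not q both at 1.
All branches of the negation close; one closing branch shown above.

Yes, valid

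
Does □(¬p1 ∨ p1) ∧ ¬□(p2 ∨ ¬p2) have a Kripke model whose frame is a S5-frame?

1. □(¬p1 ∨ p1) ∧ ¬□(p2 ∨ ¬p2), 0
2. □(¬p1 ∨ p1), 0
3. ¬□(p2 ∨ ¬p2), 0
4. ¬p1 ∨ p1, 0
5. p1, 0
6. ¬(p2 ∨ ¬p2), 1
7. ¬p2, 1
8. p2, 1
Accessibility: 0R0, 0R1, 1R0, 1R1
Branch closes: p2 and ¬p2 both at 1.
Every branch closes; the branch above is one of them.

Unsatisfiable (every branch closes)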